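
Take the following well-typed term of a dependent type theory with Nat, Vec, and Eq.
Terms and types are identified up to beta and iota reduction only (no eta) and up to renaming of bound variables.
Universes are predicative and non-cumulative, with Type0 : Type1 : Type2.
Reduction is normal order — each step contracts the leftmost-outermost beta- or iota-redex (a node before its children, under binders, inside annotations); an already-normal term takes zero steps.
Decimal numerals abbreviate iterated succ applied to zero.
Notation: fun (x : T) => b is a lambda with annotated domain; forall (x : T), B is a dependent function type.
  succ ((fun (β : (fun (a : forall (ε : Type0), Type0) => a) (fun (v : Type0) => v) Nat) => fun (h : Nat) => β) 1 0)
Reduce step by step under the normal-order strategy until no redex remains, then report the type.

normal-order reduction:
  succ ((fun (β : (fun (a : forall (ε : Type0), Type0) => a) (fun (v : Type0) => v) Nat) => fun (h : Nat) => β) 1 0)
  ~> succ ((fun (β : Nat) => 1) 0)
  ~> 2
inferred type:
  Nat


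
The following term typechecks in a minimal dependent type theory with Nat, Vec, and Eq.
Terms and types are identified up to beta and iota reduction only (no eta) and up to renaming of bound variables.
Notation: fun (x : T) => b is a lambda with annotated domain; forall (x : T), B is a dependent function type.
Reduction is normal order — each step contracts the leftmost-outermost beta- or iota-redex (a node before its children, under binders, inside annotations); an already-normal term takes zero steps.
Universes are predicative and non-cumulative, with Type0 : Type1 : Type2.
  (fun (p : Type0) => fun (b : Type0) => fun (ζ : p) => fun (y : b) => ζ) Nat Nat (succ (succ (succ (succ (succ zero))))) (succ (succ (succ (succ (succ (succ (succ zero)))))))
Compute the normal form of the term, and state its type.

reduced normal form:
  succ (succ (succ (succ (succ zero))))
type:
  Nat
observation: 4 normal-order steps separate the term from its normal form.


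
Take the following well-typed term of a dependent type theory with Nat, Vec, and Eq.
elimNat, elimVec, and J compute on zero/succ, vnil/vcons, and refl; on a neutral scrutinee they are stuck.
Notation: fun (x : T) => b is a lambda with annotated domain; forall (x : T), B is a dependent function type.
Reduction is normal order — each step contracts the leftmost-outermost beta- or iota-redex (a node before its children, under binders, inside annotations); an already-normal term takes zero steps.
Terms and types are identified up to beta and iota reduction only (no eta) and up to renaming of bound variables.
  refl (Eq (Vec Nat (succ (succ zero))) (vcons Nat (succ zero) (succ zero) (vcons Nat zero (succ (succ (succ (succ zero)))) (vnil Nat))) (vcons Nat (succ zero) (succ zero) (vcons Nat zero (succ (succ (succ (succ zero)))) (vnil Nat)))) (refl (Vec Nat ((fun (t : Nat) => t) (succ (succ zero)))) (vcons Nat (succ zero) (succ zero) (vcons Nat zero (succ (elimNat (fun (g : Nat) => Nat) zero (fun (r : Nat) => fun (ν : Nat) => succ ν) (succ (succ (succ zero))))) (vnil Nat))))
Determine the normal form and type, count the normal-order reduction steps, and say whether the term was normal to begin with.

reduced normal form:
  refl (Eq (Vec Nat (succ (succ zero))) (vcons Nat (succ zero) (succ zero) (vcons Nat zero (succ (succ (succ (succ zero)))) (vnil Nat))) (vcons Nat (succ zero) (succ zero) (vcons Nat zero (succ (succ (succ (succ zero)))) (vnil Nat)))) (refl (Vec Nat (succ (succ zero))) (vcons Nat (succ zero) (succ zero) (vcons Nat zero (succ (succ (succ (succ zero)))) (vnil Nat))))
type:
  Eq (Eq (Vec Nat (succ (succ zero))) (vcons Nat (succ zero) (succ zero) (vcons Nat zero (succ (succ (succ (succ zero)))) (vnil Nat))) (vcons Nat (succ zero) (succ zero) (vcons Nat zero (succ (succ (succ (succ zero)))) (vnil Nat)))) (refl (Vec Nat (succ (succ zero))) (vcons Nat (succ zero) (succ zero) (vcons Nat zero (succ (succ (succ (succ zero)))) (vnil Nat)))) (refl (Vec Nat (succ (succ zero))) (vcons Nat (succ zero) (succ zero) (vcons Nat zero (succ (succ (succ (succ zero)))) (vnil Nat))))
normal-order step count: 11
term was already normal: no
first redex: a beta-redex


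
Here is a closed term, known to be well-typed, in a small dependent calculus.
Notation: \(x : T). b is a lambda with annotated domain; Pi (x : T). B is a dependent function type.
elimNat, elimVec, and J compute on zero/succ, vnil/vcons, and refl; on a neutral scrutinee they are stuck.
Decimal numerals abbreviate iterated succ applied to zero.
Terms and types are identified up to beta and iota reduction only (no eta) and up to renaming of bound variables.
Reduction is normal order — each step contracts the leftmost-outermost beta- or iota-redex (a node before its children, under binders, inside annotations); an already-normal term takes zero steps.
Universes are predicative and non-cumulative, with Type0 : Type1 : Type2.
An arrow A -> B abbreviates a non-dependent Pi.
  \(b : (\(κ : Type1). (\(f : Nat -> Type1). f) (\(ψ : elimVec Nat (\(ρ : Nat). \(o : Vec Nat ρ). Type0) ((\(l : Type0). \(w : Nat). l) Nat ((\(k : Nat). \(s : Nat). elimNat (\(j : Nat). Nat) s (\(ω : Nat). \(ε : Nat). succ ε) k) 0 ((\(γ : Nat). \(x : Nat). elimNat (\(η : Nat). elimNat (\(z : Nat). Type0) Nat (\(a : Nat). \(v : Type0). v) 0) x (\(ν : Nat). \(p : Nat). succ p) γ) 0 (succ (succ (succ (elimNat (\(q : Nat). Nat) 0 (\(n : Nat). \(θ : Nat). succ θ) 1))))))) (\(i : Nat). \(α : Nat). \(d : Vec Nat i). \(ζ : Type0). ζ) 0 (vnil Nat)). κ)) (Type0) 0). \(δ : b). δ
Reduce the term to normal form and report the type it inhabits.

normal form:
  \(b : Type0). \(κ : b). κ
the term's type:
  Pi (b : Type0). b -> b


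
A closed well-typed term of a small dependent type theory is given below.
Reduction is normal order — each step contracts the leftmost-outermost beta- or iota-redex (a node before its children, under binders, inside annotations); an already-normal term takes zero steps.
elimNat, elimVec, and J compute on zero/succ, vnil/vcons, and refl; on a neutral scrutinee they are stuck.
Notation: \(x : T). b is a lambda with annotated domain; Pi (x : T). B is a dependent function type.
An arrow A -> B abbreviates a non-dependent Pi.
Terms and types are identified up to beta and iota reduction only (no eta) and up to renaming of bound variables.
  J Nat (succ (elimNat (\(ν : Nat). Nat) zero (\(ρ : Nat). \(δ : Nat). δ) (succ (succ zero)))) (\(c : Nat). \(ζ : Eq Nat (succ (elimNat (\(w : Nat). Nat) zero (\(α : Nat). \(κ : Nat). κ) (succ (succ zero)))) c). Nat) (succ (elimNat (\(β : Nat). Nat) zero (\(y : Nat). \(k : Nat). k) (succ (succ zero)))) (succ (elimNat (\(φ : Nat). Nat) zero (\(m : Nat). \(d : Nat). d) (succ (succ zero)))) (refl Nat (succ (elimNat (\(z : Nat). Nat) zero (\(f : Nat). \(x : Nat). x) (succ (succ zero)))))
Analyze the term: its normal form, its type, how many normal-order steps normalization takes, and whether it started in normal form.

resulting normal form:
  succ zero
inferred type:
  Nat
reduction steps (normal order): 8
already normal: no
first contracted redex: a J iota-redex


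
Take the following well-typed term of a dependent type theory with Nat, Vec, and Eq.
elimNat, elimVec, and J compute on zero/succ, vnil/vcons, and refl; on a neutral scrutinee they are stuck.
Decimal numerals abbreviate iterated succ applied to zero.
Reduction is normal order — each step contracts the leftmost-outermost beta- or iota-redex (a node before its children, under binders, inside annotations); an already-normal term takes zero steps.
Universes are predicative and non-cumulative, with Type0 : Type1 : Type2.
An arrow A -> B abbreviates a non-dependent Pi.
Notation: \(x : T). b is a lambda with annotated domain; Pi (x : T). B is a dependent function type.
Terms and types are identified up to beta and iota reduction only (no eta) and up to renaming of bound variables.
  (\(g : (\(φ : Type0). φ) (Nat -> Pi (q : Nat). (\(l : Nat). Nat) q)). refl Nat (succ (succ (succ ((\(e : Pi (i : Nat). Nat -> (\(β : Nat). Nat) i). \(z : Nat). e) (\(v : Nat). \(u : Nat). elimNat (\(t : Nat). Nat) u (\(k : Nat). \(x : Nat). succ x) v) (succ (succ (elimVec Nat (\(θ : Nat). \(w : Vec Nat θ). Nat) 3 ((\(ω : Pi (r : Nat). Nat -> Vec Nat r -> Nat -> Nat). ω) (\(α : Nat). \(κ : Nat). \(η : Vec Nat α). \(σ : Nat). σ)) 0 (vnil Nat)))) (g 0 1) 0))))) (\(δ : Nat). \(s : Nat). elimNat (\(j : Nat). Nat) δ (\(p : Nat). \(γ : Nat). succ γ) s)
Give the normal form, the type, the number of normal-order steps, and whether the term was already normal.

normal form:
  refl Nat 4
inferred type:
  Eq Nat 4 4
normal-order step count: 15
started in normal form: no
first contracted redex: a beta-redex


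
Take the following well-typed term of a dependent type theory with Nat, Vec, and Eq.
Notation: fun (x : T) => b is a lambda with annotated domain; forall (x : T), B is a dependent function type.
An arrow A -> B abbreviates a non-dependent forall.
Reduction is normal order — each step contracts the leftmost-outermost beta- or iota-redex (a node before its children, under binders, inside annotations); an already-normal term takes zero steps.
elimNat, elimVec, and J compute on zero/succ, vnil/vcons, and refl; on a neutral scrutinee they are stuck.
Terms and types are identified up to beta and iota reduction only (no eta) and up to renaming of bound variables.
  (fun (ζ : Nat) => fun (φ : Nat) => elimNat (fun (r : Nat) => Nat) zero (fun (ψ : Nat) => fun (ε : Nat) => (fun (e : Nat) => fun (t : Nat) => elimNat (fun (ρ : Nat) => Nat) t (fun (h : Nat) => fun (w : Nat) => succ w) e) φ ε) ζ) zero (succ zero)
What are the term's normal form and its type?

resulting normal form:
  zero
the term's type:
  Nat
observation: normalization takes exactly 3 steps under the normal-order strategy.


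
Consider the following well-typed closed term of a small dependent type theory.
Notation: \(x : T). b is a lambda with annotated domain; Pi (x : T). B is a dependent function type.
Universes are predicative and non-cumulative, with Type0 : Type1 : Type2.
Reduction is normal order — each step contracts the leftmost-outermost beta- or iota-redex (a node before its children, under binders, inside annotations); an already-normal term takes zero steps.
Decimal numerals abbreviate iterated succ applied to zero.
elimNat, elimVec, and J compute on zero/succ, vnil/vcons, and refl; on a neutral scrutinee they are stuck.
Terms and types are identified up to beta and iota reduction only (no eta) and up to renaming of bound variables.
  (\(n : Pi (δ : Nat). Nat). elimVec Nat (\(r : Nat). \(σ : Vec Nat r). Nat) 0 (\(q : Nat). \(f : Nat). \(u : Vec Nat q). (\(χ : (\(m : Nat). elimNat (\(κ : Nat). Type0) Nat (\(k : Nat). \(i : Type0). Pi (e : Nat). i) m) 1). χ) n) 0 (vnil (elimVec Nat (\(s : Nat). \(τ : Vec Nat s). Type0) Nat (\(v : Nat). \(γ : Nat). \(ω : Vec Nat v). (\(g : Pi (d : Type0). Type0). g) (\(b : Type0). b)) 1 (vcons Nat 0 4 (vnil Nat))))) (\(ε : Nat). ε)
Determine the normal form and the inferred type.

reduced normal form:
  0
inferred type:
  Nat
observation: the first redex contracted is a beta-redex; the normal form is reached in 2 normal-order steps.


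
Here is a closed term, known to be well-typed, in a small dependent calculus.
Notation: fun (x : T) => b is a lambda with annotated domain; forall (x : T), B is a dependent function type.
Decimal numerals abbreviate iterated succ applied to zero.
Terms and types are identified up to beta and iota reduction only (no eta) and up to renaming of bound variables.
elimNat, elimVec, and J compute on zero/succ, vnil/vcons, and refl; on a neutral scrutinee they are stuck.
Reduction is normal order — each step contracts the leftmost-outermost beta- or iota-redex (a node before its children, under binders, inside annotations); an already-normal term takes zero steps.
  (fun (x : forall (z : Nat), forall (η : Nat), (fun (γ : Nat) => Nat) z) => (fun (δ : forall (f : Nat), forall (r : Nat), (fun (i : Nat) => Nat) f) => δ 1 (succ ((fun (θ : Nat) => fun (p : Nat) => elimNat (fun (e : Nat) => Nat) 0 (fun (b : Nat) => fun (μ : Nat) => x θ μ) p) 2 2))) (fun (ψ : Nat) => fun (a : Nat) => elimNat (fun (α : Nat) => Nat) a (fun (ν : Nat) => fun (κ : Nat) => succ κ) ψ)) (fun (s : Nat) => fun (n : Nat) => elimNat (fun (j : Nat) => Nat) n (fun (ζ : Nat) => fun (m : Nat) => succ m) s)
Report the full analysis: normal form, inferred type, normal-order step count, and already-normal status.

normal form:
  6
inferred type:
  Nat
normal-order step count: 35
already normal: no
first redex: a beta-redex


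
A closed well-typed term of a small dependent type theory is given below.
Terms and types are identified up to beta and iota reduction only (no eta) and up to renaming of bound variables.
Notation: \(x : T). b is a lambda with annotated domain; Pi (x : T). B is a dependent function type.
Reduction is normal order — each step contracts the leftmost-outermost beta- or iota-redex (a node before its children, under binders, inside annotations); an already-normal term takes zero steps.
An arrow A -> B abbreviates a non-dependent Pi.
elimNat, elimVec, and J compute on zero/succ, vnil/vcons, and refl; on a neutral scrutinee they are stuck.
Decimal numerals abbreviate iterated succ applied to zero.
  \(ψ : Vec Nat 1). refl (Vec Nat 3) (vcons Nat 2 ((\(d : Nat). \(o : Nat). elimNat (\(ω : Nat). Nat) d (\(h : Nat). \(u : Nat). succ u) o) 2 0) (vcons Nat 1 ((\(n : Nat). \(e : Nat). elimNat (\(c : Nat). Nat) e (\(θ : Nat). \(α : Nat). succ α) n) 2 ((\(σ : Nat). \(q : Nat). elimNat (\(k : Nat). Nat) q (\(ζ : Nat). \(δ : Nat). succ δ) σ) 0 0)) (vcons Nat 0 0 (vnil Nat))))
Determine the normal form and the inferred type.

normal form:
  \(ψ : Vec Nat 1). refl (Vec Nat 3) (vcons Nat 2 2 (vcons Nat 1 2 (vcons Nat 0 0 (vnil Nat))))
the term's type:
  Vec Nat 1 -> Eq (Vec Nat 3) (vcons Nat 2 2 (vcons Nat 1 2 (vcons Nat 0 0 (vnil Nat)))) (vcons Nat 2 2 (vcons Nat 1 2 (vcons Nat 0 0 (vnil Nat))))
observation: 15 normal-order steps separate the term from its normal form.


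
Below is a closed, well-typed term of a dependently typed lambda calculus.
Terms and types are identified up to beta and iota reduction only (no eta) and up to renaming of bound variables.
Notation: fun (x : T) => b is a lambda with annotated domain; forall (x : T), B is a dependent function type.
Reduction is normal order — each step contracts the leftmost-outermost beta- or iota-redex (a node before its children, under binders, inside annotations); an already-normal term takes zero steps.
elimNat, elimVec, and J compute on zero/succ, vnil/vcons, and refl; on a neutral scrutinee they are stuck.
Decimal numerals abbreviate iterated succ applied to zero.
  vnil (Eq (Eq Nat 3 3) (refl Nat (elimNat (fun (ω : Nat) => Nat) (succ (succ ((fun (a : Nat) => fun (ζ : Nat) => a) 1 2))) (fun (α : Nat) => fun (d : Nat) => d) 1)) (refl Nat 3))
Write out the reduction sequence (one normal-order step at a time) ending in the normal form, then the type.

normal-order reduction sequence:
  vnil (Eq (Eq Nat 3 3) (refl Nat (elimNat (fun (ω : Nat) => Nat) (succ (succ ((fun (a : Nat) => fun (ζ : Nat) => a) 1 2))) (fun (α : Nat) => fun (d : Nat) => d) 1)) (refl Nat 3))
  ~> vnil (Eq (Eq Nat 3 3) (refl Nat ((fun (ω : Nat) => fun (a : Nat) => a) 0 (elimNat (fun (ζ : Nat) => Nat) (succ (succ ((fun (α : Nat) => fun (d : Nat) => α) 1 2))) (fun (ν : Nat) => fun (q : Nat) => q) 0))) (refl Nat 3))
  ~> vnil (Eq (Eq Nat 3 3) (refl Nat ((fun (ω : Nat) => ω) (elimNat (fun (a : Nat) => Nat) (succ (succ ((fun (ζ : Nat) => fun (α : Nat) => ζ) 1 2))) (fun (d : Nat) => fun (ν : Nat) => ν) 0))) (refl Nat 3))
  ~> vnil (Eq (Eq Nat 3 3) (refl Nat (elimNat (fun (ω : Nat) => Nat) (succ (succ ((fun (a : Nat) => fun (ζ : Nat) => a) 1 2))) (fun (α : Nat) => fun (d : Nat) => d) 0)) (refl Nat 3))
  ~> vnil (Eq (Eq Nat 3 3) (refl Nat (succ (succ ((fun (ω : Nat) => fun (a : Nat) => ω) 1 2)))) (refl Nat 3))
  ~> vnil (Eq (Eq Nat 3 3) (refl Nat (succ (succ ((fun (ω : Nat) => 1) 2)))) (refl Nat 3))
  ~> vnil (Eq (Eq Nat 3 3) (refl Nat 3) (refl Nat 3))
type:
  Vec (Eq (Eq Nat 3 3) (refl Nat 3) (refl Nat 3)) 0


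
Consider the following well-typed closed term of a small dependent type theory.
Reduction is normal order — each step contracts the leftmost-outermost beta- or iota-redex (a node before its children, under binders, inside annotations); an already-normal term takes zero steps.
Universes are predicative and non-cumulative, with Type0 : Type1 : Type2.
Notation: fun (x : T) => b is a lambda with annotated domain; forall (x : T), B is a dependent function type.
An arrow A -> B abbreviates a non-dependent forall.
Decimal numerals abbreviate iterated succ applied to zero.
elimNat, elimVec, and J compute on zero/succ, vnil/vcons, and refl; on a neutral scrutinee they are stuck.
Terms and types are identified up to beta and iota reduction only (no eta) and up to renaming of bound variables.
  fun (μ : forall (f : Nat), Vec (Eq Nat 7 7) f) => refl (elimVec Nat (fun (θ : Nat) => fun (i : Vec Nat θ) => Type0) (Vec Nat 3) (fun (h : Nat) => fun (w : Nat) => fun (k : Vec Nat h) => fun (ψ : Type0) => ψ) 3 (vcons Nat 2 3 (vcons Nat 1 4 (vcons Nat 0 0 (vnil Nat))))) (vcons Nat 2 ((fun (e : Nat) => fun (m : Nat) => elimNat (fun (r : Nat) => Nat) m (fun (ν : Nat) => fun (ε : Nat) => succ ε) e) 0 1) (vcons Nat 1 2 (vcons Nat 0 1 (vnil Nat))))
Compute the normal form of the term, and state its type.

normal form:
  fun (μ : forall (f : Nat), Vec (Eq Nat 7 7) f) => refl (Vec Nat 3) (vcons Nat 2 1 (vcons Nat 1 2 (vcons Nat 0 1 (vnil Nat))))
type:
  (forall (μ : Nat), Vec (Eq Nat 7 7) μ) -> Eq (Vec Nat 3) (vcons Nat 2 1 (vcons Nat 1 2 (vcons Nat 0 1 (vnil Nat)))) (vcons Nat 2 1 (vcons Nat 1 2 (vcons Nat 0 1 (vnil Nat))))


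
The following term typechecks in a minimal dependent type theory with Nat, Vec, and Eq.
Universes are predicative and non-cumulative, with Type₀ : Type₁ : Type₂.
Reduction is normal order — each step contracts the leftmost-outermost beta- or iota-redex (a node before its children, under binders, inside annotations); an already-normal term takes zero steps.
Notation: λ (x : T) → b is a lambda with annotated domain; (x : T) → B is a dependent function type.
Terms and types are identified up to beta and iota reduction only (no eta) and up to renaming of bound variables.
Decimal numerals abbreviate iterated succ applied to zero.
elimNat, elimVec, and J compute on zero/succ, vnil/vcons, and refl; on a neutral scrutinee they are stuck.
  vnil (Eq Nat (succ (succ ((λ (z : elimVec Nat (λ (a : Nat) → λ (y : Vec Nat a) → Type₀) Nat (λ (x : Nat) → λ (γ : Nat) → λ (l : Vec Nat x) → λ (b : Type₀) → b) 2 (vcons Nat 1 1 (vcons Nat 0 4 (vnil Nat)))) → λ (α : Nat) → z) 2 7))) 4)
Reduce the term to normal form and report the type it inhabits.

normal form:
  vnil (Eq Nat 4 4)
type:
  Vec (Eq Nat 4 4) 0


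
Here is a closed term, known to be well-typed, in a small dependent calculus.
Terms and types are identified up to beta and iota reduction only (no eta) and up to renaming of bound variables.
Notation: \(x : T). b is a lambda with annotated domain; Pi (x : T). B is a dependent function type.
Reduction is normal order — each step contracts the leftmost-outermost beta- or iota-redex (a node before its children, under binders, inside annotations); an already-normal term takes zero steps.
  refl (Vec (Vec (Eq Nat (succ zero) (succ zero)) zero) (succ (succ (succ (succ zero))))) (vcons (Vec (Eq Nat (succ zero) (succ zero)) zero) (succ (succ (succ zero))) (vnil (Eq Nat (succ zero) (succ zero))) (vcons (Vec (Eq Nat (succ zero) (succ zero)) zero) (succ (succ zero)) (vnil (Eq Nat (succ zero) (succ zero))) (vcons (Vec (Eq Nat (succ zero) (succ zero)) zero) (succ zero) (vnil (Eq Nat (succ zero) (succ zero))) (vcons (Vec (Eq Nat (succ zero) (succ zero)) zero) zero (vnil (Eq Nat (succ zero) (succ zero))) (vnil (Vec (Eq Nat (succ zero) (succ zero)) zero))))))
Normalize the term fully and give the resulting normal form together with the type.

normal form:
  refl (Vec (Vec (Eq Nat (succ zero) (succ zero)) zero) (succ (succ (succ (succ zero))))) (vcons (Vec (Eq Nat (succ zero) (succ zero)) zero) (succ (succ (succ zero))) (vnil (Eq Nat (succ zero) (succ zero))) (vcons (Vec (Eq Nat (succ zero) (succ zero)) zero) (succ (succ zero)) (vnil (Eq Nat (succ zero) (succ zero))) (vcons (Vec (Eq Nat (succ zero) (succ zero)) zero) (succ zero) (vnil (Eq Nat (succ zero) (succ zero))) (vcons (Vec (Eq Nat (succ zero) (succ zero)) zero) zero (vnil (Eq Nat (succ zero) (succ zero))) (vnil (Vec (Eq Nat (succ zero) (succ zero)) zero))))))
type:
  Eq (Vec (Vec (Eq Nat (succ zero) (succ zero)) zero) (succ (succ (succ (succ zero))))) (vcons (Vec (Eq Nat (succ zero) (succ zero)) zero) (succ (succ (succ zero))) (vnil (Eq Nat (succ zero) (succ zero))) (vcons (Vec (Eq Nat (succ zero) (succ zero)) zero) (succ (succ zero)) (vnil (Eq Nat (succ zero) (succ zero))) (vcons (Vec (Eq Nat (succ zero) (succ zero)) zero) (succ zero) (vnil (Eq Nat (succ zero) (succ zero))) (vcons (Vec (Eq Nat (succ zero) (succ zero)) zero) zero (vnil (Eq Nat (succ zero) (succ zero))) (vnil (Vec (Eq Nat (succ zero) (succ zero)) zero)))))) (vcons (Vec (Eq Nat (succ zero) (succ zero)) zero) (succ (succ (succ zero))) (vnil (Eq Nat (succ zero) (succ zero))) (vcons (Vec (Eq Nat (succ zero) (succ zero)) zero) (succ (succ zero)) (vnil (Eq Nat (succ zero) (succ zero))) (vcons (Vec (Eq Nat (succ zero) (succ zero)) zero) (succ zero) (vnil (Eq Nat (succ zero) (succ zero))) (vcons (Vec (Eq Nat (succ zero) (succ zero)) zero) zero (vnil (Eq Nat (succ zero) (succ zero))) (vnil (Vec (Eq Nat (succ zero) (succ zero)) zero))))))


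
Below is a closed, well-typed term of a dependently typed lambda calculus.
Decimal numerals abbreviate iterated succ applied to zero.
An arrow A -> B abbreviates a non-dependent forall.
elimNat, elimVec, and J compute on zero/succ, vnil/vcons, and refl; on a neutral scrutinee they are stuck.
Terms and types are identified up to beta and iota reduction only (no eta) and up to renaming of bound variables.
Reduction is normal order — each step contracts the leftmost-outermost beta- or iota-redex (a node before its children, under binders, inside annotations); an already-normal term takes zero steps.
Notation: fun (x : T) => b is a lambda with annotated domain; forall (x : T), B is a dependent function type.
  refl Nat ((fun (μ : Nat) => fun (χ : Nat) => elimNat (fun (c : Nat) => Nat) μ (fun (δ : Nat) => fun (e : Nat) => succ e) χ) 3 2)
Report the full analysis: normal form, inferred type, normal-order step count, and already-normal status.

normal form:
  refl Nat 5
inferred type:
  Eq Nat 5 5
steps to reach normal form (normal order): 9
already normal: no
first contracted redex: a beta-redex


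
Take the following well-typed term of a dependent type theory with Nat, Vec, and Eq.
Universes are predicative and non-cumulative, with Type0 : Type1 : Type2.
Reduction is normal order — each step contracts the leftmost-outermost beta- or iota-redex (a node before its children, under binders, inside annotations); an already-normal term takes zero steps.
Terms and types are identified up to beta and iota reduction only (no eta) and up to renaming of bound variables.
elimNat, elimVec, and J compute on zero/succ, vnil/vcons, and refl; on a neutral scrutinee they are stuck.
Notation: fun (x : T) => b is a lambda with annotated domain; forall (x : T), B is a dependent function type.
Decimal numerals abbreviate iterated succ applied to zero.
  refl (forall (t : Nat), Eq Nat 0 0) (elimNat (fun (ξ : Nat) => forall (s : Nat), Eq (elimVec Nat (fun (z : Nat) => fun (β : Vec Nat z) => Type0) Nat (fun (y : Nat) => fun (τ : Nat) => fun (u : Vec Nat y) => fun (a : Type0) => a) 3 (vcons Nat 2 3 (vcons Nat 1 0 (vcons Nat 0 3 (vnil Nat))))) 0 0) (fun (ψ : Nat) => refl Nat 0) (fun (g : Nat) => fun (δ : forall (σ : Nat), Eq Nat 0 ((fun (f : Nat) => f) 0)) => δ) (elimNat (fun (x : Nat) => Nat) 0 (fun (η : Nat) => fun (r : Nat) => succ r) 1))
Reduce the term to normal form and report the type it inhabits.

resulting normal form:
  refl (forall (t : Nat), Eq Nat 0 0) (fun (ξ : Nat) => refl Nat 0)
the term's type:
  Eq (forall (t : Nat), Eq Nat 0 0) (fun (ξ : Nat) => refl Nat 0) (fun (s : Nat) => refl Nat 0)


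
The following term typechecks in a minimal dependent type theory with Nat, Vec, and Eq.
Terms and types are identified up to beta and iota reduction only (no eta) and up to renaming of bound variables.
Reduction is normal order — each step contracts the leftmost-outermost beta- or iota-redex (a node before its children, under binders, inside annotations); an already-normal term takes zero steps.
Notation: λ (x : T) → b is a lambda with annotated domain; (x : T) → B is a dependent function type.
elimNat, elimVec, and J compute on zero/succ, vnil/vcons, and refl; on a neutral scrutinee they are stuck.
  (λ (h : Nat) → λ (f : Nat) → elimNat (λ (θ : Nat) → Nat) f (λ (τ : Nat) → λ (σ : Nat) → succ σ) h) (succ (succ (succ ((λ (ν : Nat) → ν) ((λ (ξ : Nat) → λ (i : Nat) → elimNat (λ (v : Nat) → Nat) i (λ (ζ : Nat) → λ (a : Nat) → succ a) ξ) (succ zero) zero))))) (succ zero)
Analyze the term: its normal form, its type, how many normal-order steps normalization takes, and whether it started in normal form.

reduced normal form:
  succ (succ (succ (succ (succ zero))))
inferred type:
  Nat
normal-order step count: 22
term was already normal: no
first redex: a beta-redex


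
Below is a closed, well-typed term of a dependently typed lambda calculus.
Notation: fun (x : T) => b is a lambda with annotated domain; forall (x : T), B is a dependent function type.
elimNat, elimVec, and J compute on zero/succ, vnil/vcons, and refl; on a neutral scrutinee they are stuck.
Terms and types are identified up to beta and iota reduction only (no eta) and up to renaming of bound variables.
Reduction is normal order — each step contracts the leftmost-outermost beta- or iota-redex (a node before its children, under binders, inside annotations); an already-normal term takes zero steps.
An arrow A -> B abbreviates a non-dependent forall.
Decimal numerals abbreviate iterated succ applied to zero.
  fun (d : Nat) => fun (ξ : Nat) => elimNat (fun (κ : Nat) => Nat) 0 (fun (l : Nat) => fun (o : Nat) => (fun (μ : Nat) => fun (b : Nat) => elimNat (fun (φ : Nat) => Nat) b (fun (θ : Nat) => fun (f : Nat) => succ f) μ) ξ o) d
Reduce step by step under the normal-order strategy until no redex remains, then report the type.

normal-order reduction sequence:
  fun (d : Nat) => fun (ξ : Nat) => elimNat (fun (κ : Nat) => Nat) 0 (fun (l : Nat) => fun (o : Nat) => (fun (μ : Nat) => fun (b : Nat) => elimNat (fun (φ : Nat) => Nat) b (fun (θ : Nat) => fun (f : Nat) => succ f) μ) ξ o) d
  ~> fun (d : Nat) => fun (ξ : Nat) => elimNat (fun (κ : Nat) => Nat) 0 (fun (l : Nat) => fun (o : Nat) => (fun (μ : Nat) => elimNat (fun (b : Nat) => Nat) μ (fun (φ : Nat) => fun (θ : Nat) => succ θ) ξ) o) d
  ~> fun (d : Nat) => fun (ξ : Nat) => elimNat (fun (κ : Nat) => Nat) 0 (fun (l : Nat) => fun (o : Nat) => elimNat (fun (μ : Nat) => Nat) o (fun (b : Nat) => fun (φ : Nat) => succ φ) ξ) d
inferred type:
  Nat -> Nat -> Nat


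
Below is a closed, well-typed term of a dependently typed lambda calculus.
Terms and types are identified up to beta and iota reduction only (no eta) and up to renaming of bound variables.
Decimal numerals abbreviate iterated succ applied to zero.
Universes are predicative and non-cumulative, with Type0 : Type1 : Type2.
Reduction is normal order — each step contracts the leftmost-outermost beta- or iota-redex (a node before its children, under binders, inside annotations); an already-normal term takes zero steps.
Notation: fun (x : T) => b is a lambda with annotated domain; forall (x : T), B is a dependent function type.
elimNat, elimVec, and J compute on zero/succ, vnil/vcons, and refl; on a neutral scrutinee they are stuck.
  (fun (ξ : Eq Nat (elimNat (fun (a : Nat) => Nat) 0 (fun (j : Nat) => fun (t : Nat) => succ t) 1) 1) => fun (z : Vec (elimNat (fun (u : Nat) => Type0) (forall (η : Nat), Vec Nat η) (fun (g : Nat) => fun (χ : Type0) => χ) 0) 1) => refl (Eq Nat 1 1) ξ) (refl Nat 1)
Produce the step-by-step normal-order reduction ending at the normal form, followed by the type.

reduction (normal order):
  (fun (ξ : Eq Nat (elimNat (fun (a : Nat) => Nat) 0 (fun (j : Nat) => fun (t : Nat) => succ t) 1) 1) => fun (z : Vec (elimNat (fun (u : Nat) => Type0) (forall (η : Nat), Vec Nat η) (fun (g : Nat) => fun (χ : Type0) => χ) 0) 1) => refl (Eq Nat 1 1) ξ) (refl Nat 1)
  ~> fun (ξ : Vec (elimNat (fun (a : Nat) => Type0) (forall (j : Nat), Vec Nat j) (fun (t : Nat) => fun (z : Type0) => z) 0) 1) => refl (Eq Nat 1 1) (refl Nat 1)
  ~> fun (ξ : Vec (forall (a : Nat), Vec Nat a) 1) => refl (Eq Nat 1 1) (refl Nat 1)
inferred type:
  forall (ξ : Vec (forall (a : Nat), Vec Nat a) 1), Eq (Eq Nat 1 1) (refl Nat 1) (refl Nat 1)


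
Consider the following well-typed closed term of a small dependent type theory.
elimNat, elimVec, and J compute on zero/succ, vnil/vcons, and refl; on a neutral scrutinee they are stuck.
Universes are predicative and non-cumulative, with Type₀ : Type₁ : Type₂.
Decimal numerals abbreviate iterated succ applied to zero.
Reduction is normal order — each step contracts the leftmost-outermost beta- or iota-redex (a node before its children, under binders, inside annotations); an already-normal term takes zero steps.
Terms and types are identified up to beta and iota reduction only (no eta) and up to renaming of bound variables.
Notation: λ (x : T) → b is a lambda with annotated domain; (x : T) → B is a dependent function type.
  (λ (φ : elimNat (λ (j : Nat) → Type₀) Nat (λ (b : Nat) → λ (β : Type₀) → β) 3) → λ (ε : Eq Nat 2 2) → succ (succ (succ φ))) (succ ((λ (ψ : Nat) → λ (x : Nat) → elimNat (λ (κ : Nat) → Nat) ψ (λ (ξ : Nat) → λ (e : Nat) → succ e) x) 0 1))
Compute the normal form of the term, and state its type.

resulting normal form:
  λ (φ : Eq Nat 2 2) → 5
the term's type:
  (φ : Eq Nat 2 2) → Nat
observation: the term reaches its normal form after 7 normal-order steps.


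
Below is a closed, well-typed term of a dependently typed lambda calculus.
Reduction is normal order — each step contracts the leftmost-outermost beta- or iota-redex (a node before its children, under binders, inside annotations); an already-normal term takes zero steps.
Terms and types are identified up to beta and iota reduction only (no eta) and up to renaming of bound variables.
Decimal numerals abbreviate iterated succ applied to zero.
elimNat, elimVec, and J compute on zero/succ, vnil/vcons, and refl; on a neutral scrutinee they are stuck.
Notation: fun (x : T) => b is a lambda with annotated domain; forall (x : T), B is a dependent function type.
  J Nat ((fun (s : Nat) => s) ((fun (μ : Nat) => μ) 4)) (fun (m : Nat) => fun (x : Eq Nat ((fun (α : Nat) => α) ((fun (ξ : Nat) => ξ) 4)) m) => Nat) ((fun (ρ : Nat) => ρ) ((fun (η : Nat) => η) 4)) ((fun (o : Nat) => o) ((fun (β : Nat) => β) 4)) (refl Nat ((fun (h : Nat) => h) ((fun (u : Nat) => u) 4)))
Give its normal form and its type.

normal form:
  4
the term's type:
  Nat
observation: contracting a J iota-redex first, the term normalizes in 3 steps.


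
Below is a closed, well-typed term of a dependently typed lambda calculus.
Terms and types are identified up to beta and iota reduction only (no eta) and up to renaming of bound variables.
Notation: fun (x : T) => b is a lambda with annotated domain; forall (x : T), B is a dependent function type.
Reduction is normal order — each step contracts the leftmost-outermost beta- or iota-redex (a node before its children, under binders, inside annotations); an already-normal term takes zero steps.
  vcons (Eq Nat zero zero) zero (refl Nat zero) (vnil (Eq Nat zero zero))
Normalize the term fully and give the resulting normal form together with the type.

reduced normal form:
  vcons (Eq Nat zero zero) zero (refl Nat zero) (vnil (Eq Nat zero zero))
type:
  Vec (Eq Nat zero zero) (succ zero)


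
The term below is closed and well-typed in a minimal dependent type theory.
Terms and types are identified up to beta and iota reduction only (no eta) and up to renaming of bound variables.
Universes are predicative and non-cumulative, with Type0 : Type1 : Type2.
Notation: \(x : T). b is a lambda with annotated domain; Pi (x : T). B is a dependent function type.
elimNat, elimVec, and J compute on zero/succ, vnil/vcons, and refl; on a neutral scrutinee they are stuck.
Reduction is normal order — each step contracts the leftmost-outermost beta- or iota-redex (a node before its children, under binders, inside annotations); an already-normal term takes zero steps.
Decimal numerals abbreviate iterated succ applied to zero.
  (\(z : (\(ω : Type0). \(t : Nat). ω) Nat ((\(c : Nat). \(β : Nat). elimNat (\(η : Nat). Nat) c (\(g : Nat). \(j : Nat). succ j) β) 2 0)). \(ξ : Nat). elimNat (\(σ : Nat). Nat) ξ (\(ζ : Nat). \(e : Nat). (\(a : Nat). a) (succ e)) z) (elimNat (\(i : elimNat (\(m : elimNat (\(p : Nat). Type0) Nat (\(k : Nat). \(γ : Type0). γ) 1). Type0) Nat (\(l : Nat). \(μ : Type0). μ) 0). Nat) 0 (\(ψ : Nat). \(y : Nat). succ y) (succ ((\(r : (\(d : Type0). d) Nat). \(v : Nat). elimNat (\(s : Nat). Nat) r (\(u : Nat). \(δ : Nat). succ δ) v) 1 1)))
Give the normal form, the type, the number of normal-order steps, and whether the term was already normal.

resulting normal form:
  \(z : Nat). succ (succ (succ z))
the term's type:
  Pi (z : Nat). Nat
steps to reach normal form (normal order): 29
term was already normal: no
first redex: a beta-redex


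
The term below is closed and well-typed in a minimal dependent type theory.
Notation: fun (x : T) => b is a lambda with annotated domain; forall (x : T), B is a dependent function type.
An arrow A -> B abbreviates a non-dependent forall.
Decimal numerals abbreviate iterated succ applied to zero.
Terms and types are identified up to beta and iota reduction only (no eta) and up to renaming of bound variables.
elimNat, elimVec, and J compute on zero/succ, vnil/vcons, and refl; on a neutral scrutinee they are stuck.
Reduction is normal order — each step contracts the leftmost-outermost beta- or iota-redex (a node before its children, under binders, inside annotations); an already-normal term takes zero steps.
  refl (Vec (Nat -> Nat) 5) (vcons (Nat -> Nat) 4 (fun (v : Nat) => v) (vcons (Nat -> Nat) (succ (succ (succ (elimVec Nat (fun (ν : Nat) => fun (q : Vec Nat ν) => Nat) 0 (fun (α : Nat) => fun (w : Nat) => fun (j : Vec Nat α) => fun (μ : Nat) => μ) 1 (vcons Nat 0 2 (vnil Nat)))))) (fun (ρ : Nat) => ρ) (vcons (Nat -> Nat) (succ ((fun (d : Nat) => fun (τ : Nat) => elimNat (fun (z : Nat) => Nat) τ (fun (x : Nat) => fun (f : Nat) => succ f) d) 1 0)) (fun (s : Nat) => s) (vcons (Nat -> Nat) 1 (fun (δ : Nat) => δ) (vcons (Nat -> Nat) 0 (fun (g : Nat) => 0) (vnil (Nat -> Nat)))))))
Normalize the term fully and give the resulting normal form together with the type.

resulting normal form:
  refl (Vec (Nat -> Nat) 5) (vcons (Nat -> Nat) 4 (fun (v : Nat) => v) (vcons (Nat -> Nat) 3 (fun (ν : Nat) => ν) (vcons (Nat -> Nat) 2 (fun (q : Nat) => q) (vcons (Nat -> Nat) 1 (fun (α : Nat) => α) (vcons (Nat -> Nat) 0 (fun (w : Nat) => 0) (vnil (Nat -> Nat)))))))
the term's type:
  Eq (Vec (Nat -> Nat) 5) (vcons (Nat -> Nat) 4 (fun (v : Nat) => v) (vcons (Nat -> Nat) 3 (fun (ν : Nat) => ν) (vcons (Nat -> Nat) 2 (fun (q : Nat) => q) (vcons (Nat -> Nat) 1 (fun (α : Nat) => α) (vcons (Nat -> Nat) 0 (fun (w : Nat) => 0) (vnil (Nat -> Nat))))))) (vcons (Nat -> Nat) 4 (fun (j : Nat) => j) (vcons (Nat -> Nat) 3 (fun (μ : Nat) => μ) (vcons (Nat -> Nat) 2 (fun (ρ : Nat) => ρ) (vcons (Nat -> Nat) 1 (fun (d : Nat) => d) (vcons (Nat -> Nat) 0 (fun (τ : Nat) => 0) (vnil (Nat -> Nat)))))))
observation: the leftmost-outermost redex is an elimVec iota-redex, and normalization takes 12 steps.


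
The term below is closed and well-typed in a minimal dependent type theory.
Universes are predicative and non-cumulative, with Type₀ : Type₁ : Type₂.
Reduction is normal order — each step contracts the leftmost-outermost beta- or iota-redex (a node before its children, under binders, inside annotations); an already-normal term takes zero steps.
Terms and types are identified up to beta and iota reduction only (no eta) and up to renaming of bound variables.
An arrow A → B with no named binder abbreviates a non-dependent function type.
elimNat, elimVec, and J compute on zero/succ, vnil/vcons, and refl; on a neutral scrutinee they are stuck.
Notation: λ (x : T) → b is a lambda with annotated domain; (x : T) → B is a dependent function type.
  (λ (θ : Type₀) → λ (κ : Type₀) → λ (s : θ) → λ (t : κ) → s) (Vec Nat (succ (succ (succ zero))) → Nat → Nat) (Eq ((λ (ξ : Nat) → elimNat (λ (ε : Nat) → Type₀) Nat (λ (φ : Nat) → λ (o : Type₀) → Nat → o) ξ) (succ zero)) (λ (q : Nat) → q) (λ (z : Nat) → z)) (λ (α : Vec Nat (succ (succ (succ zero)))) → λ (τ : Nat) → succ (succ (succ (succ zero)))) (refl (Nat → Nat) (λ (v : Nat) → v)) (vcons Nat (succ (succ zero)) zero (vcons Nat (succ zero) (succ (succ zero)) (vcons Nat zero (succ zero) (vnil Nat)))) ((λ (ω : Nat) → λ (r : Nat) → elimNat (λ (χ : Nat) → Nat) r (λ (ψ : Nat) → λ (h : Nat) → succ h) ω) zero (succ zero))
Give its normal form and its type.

normal form:
  succ (succ (succ (succ zero)))
the term's type:
  Nat
observation: contracting a beta-redex first, the term normalizes in 6 steps.


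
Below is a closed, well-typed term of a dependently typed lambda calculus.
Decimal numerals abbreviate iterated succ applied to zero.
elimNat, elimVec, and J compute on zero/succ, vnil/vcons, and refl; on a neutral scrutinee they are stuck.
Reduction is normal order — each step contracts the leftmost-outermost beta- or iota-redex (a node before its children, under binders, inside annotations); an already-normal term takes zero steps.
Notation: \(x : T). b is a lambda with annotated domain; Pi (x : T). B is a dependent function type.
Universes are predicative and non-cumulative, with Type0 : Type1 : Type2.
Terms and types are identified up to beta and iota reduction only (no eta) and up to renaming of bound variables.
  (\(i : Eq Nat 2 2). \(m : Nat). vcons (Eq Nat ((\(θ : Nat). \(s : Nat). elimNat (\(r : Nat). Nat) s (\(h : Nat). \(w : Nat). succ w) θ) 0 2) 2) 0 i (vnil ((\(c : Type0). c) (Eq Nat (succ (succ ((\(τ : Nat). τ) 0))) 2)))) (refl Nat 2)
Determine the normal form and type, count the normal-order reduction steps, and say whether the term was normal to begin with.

resulting normal form:
  \(i : Nat). vcons (Eq Nat 2 2) 0 (refl Nat 2) (vnil (Eq Nat 2 2))
inferred type:
  Pi (i : Nat). Vec (Eq Nat 2 2) 1
normal-order step count: 6
term was already normal: no
first redex: a beta-redex


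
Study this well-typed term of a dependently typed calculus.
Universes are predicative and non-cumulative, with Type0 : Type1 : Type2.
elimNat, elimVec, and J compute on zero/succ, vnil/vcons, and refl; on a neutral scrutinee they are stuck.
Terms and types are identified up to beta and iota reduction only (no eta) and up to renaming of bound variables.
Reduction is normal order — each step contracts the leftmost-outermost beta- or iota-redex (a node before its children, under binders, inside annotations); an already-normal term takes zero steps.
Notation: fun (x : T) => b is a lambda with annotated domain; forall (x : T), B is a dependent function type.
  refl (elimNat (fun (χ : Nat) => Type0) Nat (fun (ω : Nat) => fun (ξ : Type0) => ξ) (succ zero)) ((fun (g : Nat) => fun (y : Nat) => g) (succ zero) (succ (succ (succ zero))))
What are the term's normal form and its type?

resulting normal form:
  refl Nat (succ zero)
the term's type:
  Eq Nat (succ zero) (succ zero)
observation: the term reaches its normal form after 6 normal-order steps.


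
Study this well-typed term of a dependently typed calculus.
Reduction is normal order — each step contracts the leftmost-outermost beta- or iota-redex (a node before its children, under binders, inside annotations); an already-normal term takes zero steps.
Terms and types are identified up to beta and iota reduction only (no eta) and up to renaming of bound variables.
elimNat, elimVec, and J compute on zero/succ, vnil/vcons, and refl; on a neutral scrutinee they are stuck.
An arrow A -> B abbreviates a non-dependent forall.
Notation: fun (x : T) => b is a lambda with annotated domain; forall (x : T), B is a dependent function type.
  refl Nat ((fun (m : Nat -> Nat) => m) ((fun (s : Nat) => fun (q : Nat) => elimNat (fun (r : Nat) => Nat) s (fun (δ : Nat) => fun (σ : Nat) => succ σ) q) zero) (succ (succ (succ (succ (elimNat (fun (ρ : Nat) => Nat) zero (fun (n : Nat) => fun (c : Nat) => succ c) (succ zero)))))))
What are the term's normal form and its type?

reduced normal form:
  refl Nat (succ (succ (succ (succ (succ zero)))))
inferred type:
  Eq Nat (succ (succ (succ (succ (succ zero))))) (succ (succ (succ (succ (succ zero)))))
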